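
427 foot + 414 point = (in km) 0.1303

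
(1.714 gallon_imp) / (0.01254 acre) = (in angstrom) 1.535e+06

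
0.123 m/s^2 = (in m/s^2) 0.123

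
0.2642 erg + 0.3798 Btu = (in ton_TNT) 9.577e-08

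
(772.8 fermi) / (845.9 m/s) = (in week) 1.511e-21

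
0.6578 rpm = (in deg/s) 3.947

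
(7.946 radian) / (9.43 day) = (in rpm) 9.313e-05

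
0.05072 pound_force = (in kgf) 0.02301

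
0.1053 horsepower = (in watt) 78.52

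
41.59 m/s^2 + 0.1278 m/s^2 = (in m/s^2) 41.72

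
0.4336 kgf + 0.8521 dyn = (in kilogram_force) 0.4336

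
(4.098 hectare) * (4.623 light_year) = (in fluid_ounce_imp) 6.308e+25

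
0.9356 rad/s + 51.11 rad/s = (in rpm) 497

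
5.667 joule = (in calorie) 1.354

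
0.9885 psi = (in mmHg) 51.12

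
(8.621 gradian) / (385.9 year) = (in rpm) 1.063e-10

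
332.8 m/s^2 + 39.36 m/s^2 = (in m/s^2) 372.2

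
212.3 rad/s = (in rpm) 2027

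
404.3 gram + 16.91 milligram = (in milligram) 4.043e+05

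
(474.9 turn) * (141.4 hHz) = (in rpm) 4.029e+08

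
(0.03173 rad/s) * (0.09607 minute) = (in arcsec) 3.773e+04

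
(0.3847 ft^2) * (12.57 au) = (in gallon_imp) 1.478e+13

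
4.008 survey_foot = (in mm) 1222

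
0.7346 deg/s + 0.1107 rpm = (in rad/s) 0.02441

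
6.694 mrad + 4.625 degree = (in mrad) 87.42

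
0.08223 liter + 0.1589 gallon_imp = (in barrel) 0.005061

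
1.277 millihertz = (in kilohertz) 1.277e-06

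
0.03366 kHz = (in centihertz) 3366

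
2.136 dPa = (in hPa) 0.002136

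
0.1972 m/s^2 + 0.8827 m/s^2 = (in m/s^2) 1.08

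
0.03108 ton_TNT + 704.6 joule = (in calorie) 3.108e+07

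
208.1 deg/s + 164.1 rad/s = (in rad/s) 167.7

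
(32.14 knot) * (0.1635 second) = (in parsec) 8.761e-17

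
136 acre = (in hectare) 55.04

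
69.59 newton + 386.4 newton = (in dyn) 4.56e+07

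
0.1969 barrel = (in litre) 31.3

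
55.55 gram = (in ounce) 1.959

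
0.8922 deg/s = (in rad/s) 0.01557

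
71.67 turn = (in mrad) 4.503e+05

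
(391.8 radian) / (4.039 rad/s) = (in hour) 0.02695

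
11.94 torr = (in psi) 0.2309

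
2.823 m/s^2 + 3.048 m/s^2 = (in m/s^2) 5.871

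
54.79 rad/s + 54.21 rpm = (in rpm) 577.4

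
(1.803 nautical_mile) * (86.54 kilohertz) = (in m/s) 2.89e+08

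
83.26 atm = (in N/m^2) 8.436e+06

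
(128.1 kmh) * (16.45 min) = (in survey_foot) 1.152e+05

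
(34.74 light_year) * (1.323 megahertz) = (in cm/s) 4.348e+25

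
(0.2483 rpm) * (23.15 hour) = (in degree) 1.242e+05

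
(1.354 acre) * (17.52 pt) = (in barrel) 213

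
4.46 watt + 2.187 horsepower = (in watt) 1635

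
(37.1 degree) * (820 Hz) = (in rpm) 5070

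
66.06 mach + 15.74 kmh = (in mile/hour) 5.033e+04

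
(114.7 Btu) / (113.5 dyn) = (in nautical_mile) 5.757e+04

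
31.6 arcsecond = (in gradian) 0.009753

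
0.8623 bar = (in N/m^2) 8.623e+04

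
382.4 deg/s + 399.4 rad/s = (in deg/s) 2.327e+04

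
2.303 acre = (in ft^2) 1.003e+05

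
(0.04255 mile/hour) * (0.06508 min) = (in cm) 7.428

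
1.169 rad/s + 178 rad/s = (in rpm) 1711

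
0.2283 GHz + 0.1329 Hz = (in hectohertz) 2.283e+06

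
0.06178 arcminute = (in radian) 1.797e-05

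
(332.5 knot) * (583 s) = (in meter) 9.972e+04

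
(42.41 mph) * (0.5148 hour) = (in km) 35.14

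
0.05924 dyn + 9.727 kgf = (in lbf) 21.44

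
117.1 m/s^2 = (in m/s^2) 117.1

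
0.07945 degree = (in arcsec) 286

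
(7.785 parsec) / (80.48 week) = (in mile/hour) 1.104e+10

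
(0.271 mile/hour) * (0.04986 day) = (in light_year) 5.516e-14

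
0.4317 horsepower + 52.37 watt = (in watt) 374.3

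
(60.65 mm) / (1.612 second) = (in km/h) 0.1354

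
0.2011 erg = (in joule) 2.011e-08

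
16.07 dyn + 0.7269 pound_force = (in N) 3.234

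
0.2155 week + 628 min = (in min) 2800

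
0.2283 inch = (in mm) 5.799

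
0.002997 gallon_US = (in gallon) 0.002997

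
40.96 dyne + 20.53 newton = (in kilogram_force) 2.094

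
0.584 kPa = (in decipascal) 5840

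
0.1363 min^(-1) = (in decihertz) 0.02272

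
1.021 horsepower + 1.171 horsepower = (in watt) 1635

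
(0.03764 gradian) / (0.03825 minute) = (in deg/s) 0.01476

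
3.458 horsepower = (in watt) 2579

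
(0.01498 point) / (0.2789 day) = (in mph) 4.906e-10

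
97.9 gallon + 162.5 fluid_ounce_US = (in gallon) 99.17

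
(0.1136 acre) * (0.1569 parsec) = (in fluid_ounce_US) 7.526e+22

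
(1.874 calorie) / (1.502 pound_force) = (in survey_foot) 3.85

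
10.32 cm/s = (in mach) 0.0003031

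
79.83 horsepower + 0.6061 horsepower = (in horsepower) 80.44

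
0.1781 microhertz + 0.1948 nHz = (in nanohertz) 178.3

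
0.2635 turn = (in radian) 1.656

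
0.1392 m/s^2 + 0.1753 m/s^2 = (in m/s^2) 0.3145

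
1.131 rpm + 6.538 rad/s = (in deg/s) 381.4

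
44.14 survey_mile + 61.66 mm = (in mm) 7.104e+07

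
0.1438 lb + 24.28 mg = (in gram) 65.25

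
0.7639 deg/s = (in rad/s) 0.01333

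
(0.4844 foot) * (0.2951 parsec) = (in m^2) 1.344e+15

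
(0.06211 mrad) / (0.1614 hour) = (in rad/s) 1.069e-07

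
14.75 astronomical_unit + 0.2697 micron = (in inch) 8.687e+13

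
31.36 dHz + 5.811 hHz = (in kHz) 0.5842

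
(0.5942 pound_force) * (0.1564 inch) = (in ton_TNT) 2.51e-12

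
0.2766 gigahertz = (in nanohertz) 2.766e+17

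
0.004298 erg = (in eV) 2.683e+09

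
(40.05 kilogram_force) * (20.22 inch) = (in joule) 201.7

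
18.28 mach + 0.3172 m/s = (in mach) 18.28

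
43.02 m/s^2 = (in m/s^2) 43.02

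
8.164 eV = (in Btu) 1.24e-21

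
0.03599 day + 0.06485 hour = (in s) 3343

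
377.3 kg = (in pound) 831.8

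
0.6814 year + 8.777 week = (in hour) 7444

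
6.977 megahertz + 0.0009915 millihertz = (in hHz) 6.977e+04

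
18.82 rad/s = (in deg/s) 1078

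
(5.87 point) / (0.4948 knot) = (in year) 2.58e-10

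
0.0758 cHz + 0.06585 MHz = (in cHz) 6.585e+06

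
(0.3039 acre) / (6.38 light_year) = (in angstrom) 0.0002038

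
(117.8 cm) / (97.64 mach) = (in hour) 9.842e-09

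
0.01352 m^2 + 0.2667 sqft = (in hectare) 3.83e-06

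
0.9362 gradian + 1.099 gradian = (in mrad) 31.97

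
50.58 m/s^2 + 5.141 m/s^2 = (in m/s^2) 55.72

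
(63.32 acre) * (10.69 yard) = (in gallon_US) 6.617e+08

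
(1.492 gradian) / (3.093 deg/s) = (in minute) 0.007236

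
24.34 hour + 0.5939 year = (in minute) 3.136e+05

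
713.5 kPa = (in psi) 103.5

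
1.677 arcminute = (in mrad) 0.4878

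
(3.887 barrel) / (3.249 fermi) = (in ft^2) 2.047e+15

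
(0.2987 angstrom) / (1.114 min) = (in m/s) 4.469e-13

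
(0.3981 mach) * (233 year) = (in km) 9.96e+08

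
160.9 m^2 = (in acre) 0.03976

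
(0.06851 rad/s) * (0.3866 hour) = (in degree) 5463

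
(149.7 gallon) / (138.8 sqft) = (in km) 4.395e-05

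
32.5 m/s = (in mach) 0.09545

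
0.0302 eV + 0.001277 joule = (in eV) 7.97e+15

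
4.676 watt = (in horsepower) 0.006271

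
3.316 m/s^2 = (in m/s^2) 3.316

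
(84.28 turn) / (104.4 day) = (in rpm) 0.0005606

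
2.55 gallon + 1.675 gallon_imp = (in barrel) 0.1086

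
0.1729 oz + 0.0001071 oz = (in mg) 4905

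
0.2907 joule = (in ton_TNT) 6.948e-11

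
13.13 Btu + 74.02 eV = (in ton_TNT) 3.311e-06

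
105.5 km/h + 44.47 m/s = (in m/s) 73.78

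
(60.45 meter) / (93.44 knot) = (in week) 2.079e-06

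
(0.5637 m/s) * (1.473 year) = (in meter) 2.619e+07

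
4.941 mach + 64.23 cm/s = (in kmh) 6059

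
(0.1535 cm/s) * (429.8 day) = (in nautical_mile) 30.78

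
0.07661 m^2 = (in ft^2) 0.8246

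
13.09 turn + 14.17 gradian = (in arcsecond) 1.701e+07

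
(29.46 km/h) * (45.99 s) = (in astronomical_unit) 2.516e-09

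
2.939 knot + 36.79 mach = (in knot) 2.435e+04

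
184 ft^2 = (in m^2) 17.09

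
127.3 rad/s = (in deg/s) 7294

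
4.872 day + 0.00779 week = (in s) 4.257e+05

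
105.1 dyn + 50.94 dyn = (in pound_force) 0.0003508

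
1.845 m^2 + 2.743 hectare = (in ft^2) 2.953e+05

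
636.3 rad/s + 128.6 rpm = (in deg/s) 3.723e+04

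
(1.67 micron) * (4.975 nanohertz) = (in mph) 1.859e-14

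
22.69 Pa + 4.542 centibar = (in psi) 0.6621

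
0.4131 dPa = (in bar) 4.131e-07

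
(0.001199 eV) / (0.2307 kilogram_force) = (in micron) 8.491e-17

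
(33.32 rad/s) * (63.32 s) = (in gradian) 1.343e+05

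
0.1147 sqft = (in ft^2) 0.1147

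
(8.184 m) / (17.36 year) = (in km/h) 5.382e-08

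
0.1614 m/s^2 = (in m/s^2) 0.1614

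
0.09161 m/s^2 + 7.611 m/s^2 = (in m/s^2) 7.703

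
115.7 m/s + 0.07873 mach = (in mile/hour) 318.8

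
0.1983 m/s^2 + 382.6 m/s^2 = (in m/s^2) 382.8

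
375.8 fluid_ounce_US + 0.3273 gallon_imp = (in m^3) 0.0126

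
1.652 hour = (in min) 99.12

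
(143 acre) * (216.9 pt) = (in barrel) 2.785e+05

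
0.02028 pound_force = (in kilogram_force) 0.009199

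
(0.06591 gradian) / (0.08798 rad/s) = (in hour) 3.269e-06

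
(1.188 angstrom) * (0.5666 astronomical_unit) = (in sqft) 108.4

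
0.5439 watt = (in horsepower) 0.0007294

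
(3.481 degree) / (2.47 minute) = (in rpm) 0.003915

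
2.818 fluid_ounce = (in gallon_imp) 0.01833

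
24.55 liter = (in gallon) 6.485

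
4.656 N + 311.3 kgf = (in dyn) 3.057e+08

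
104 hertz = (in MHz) 0.000104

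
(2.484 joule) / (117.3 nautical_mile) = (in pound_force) 2.571e-06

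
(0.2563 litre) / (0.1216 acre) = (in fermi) 5.208e+08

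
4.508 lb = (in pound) 4.508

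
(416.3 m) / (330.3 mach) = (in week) 6.12e-09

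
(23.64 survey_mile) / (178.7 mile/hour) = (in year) 1.51e-05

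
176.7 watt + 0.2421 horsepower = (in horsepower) 0.4791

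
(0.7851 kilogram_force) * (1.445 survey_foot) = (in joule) 3.391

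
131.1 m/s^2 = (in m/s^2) 131.1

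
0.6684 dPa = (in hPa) 0.0006684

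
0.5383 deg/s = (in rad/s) 0.009395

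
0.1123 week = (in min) 1132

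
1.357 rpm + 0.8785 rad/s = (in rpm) 9.746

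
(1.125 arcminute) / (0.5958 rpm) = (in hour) 1.457e-06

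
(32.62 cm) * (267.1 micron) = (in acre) 2.153e-08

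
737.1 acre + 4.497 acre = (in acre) 741.6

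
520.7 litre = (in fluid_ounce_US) 1.761e+04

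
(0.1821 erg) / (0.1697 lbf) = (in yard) 2.638e-08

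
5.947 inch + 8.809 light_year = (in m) 8.334e+16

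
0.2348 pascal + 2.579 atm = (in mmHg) 1960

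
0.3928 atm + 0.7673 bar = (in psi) 16.9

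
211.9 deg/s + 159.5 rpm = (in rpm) 194.8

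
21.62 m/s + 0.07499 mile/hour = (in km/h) 77.95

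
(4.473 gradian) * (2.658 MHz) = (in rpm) 1.783e+06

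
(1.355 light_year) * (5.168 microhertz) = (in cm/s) 6.625e+12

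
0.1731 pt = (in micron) 61.07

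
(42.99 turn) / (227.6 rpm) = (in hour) 0.003148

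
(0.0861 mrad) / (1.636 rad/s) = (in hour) 1.462e-08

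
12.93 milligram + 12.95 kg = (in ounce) 456.8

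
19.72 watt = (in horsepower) 0.02644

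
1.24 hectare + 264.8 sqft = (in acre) 3.07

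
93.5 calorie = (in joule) 391.2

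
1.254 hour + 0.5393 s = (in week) 0.007465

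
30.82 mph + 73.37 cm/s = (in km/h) 52.24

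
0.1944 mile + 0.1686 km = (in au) 3.218e-09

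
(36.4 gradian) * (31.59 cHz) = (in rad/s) 0.1806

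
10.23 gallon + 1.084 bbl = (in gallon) 55.76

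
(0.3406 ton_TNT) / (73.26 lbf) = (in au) 2.923e-05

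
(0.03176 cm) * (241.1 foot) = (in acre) 5.767e-06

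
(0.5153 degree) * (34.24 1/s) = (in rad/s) 0.3079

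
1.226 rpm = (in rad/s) 0.1284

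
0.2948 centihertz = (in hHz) 2.948e-05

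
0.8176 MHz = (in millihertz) 8.176e+08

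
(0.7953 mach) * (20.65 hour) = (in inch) 7.926e+08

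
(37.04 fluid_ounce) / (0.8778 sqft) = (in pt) 38.08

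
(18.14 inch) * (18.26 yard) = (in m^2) 7.693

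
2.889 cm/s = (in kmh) 0.104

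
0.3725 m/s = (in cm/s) 37.25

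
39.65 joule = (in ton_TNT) 9.477e-09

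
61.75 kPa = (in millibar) 617.5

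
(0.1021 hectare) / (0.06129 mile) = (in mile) 0.006432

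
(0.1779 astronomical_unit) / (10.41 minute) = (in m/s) 4.261e+07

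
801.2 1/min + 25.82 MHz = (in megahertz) 25.82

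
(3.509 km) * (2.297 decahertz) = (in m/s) 8.06e+04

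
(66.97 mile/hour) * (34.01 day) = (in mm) 8.797e+10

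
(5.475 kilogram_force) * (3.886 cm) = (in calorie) 0.4987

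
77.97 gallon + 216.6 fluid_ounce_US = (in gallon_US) 79.66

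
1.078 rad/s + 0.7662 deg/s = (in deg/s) 62.53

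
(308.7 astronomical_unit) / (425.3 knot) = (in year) 6693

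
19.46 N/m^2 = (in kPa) 0.01946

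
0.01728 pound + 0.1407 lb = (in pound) 0.158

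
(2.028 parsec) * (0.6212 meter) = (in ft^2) 4.184e+17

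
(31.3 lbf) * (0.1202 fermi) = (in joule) 1.674e-14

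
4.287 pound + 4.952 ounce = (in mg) 2.085e+06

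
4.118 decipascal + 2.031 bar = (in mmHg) 1523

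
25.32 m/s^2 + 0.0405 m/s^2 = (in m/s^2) 25.36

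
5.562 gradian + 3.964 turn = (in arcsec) 5.155e+06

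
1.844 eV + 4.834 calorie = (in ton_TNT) 4.834e-09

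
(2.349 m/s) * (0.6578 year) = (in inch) 1.918e+09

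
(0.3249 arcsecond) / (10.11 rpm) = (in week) 2.46e-12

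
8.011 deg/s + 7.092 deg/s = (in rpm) 2.517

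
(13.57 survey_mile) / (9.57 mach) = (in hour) 0.001862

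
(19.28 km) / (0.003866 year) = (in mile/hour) 0.3537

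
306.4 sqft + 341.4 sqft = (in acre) 0.01487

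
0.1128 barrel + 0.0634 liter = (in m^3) 0.018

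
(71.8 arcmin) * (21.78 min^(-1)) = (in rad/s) 0.007582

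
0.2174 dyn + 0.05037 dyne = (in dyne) 0.2678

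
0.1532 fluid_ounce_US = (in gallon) 0.001197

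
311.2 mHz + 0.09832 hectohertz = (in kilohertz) 0.01014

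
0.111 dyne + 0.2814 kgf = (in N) 2.76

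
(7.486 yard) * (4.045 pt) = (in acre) 2.414e-06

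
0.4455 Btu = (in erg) 4.7e+09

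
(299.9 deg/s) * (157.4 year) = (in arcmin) 8.932e+13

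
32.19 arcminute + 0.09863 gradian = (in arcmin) 37.52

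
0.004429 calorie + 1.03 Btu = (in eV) 6.783e+21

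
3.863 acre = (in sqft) 1.683e+05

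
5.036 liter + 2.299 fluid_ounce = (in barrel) 0.0321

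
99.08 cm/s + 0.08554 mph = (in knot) 2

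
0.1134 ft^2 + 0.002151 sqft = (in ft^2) 0.1156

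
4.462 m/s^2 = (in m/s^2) 4.462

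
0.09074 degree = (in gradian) 0.1008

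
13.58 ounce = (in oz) 13.58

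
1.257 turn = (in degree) 452.5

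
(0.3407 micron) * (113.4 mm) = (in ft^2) 4.159e-07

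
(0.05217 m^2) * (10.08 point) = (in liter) 0.1855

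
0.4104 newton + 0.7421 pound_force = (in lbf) 0.8344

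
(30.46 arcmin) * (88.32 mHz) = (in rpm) 0.007473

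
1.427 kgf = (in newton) 13.99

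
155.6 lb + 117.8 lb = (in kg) 124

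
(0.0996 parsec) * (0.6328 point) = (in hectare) 6.861e+07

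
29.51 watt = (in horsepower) 0.03957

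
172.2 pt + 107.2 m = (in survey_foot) 351.9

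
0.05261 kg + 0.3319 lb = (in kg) 0.2032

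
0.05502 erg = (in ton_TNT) 1.315e-18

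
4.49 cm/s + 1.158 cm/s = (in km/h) 0.2033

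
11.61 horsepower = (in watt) 8658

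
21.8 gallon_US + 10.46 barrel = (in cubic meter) 1.746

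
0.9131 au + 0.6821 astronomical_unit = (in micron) 2.386e+17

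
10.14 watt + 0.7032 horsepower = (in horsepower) 0.7168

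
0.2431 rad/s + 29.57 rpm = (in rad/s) 3.34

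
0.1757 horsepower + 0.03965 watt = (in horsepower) 0.1758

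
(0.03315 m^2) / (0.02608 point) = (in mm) 3.603e+06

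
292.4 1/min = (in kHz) 0.004873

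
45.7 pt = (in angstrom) 1.612e+08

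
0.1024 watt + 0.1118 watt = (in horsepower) 0.0002872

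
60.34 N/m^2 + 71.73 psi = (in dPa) 4.946e+06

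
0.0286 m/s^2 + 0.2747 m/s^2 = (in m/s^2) 0.3033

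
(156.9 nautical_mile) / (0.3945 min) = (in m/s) 1.228e+04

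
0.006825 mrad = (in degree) 0.000391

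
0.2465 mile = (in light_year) 4.193e-14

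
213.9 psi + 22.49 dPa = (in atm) 14.56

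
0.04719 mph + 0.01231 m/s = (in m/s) 0.03341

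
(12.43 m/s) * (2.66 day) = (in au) 1.91e-05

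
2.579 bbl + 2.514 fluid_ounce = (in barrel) 2.579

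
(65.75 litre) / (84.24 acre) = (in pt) 0.0005467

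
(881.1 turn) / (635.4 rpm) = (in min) 1.387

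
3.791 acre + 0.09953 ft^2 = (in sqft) 1.651e+05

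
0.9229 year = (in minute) 4.851e+05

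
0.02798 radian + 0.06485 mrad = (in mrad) 28.04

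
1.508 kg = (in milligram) 1.508e+06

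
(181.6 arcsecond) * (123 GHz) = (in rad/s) 1.083e+08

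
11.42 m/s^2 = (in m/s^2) 11.42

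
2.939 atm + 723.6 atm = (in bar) 736.2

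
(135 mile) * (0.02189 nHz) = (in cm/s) 0.0004756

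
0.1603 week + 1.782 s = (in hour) 26.93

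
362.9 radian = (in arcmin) 1.248e+06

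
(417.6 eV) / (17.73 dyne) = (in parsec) 1.223e-29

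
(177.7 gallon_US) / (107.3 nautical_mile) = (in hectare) 3.385e-10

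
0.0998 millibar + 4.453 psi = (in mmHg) 230.4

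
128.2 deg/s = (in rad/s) 2.238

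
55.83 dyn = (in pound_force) 0.0001255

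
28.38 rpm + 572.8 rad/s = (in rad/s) 575.8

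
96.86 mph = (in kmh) 155.9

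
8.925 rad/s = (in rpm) 85.23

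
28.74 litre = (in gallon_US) 7.592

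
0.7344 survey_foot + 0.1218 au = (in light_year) 1.926e-06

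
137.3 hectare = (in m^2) 1.373e+06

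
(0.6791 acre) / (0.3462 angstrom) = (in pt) 2.25e+17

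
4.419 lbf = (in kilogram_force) 2.004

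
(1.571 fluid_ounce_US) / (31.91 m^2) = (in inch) 5.732e-05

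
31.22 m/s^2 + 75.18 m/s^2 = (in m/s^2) 106.4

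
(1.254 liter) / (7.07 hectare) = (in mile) 1.102e-11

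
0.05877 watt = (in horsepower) 7.881e-05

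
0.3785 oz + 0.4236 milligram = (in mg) 1.073e+04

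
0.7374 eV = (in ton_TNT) 2.824e-29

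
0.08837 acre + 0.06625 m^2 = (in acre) 0.08839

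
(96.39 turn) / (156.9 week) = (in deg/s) 0.0003657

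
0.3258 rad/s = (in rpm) 3.111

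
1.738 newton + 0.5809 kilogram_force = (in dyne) 7.435e+05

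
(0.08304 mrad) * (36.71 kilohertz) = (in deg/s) 174.7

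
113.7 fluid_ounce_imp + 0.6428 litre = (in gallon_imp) 0.852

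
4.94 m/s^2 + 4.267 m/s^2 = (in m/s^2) 9.207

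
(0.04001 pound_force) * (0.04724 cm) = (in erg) 840.7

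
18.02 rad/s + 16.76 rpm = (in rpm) 188.8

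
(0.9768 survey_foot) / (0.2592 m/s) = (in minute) 0.01914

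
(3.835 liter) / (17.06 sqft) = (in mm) 2.42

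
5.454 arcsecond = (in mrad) 0.02644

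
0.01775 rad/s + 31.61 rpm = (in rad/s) 3.328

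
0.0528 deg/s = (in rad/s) 0.0009215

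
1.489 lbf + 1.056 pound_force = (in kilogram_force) 1.154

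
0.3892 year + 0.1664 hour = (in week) 20.29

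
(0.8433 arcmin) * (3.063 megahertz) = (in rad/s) 751.4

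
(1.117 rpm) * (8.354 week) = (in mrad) 5.91e+08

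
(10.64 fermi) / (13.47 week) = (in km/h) 4.702e-21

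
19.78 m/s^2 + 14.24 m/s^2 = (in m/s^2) 34.02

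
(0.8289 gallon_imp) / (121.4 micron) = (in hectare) 0.003104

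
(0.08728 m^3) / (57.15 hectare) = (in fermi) 1.527e+08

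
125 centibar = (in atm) 1.234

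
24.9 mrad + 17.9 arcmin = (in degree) 1.725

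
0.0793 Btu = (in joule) 83.67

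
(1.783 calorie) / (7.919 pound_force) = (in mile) 0.0001316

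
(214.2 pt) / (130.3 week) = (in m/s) 9.589e-10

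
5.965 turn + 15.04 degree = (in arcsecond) 7.785e+06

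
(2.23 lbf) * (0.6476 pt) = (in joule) 0.002266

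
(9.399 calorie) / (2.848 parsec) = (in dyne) 4.475e-11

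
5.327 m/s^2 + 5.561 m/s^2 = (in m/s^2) 10.89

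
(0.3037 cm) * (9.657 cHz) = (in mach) 8.613e-07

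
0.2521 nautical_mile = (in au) 3.121e-09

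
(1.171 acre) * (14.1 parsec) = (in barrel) 1.297e+22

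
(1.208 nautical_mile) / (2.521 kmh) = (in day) 0.03698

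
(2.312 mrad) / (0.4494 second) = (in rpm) 0.04913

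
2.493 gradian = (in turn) 0.006233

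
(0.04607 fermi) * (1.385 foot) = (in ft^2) 2.093e-16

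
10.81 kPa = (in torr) 81.08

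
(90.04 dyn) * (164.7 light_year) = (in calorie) 3.353e+14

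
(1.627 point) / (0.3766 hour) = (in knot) 8.229e-07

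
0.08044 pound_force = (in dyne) 3.578e+04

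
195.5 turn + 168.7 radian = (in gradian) 8.894e+04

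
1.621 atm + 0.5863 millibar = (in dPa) 1.643e+06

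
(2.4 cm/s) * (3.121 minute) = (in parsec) 1.456e-16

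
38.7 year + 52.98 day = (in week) 2025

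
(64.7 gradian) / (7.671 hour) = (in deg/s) 0.002109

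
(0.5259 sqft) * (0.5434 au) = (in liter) 3.972e+12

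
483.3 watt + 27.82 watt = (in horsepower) 0.6854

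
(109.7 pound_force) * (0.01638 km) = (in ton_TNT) 1.91e-06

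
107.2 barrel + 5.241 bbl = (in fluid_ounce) 6.045e+05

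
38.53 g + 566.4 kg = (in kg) 566.4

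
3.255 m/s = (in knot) 6.327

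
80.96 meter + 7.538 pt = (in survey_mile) 0.05031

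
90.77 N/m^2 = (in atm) 0.0008958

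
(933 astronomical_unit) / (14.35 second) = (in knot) 1.891e+13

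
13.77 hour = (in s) 4.957e+04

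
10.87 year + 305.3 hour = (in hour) 9.553e+04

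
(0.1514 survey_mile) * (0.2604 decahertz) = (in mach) 1.863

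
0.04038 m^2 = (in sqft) 0.4346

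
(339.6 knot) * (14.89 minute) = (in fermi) 1.561e+20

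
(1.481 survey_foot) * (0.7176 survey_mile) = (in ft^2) 5611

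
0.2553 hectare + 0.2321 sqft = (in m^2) 2553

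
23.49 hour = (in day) 0.9788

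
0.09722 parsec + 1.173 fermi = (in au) 2.005e+04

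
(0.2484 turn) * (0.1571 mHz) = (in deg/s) 0.01405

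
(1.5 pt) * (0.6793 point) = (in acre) 3.134e-11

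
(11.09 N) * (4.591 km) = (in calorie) 1.217e+04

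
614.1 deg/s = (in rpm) 102.4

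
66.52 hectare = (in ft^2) 7.16e+06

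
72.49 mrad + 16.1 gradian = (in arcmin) 1119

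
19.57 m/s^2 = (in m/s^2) 19.57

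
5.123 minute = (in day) 0.003558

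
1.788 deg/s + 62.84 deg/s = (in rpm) 10.77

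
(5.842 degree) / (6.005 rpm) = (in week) 2.681e-07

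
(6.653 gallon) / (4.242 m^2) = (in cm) 0.5937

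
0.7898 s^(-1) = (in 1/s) 0.7898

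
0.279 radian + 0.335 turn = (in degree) 136.6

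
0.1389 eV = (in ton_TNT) 5.319e-30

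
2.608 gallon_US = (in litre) 9.872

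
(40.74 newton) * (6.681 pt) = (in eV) 5.993e+17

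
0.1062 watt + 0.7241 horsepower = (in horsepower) 0.7242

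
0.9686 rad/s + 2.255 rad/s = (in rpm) 30.78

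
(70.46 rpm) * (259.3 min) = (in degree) 6.577e+06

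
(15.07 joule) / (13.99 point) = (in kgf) 311.4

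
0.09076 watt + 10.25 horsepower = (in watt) 7644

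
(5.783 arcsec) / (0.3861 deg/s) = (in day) 4.815e-08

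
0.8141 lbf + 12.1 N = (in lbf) 3.534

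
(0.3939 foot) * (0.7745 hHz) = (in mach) 0.02731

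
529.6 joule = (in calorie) 126.6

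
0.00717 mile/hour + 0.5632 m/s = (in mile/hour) 1.267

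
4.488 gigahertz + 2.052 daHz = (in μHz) 4.488e+15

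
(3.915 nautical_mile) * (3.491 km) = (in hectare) 2531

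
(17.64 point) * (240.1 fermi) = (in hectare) 1.494e-19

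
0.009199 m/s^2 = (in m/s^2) 0.009199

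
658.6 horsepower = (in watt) 4.911e+05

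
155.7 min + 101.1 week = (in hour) 1.699e+04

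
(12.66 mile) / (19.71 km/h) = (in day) 0.04307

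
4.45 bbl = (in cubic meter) 0.7075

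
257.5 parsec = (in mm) 7.946e+21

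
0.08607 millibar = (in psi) 0.001248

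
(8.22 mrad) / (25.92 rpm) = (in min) 5.047e-05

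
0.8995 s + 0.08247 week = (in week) 0.08247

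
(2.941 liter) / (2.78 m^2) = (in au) 7.072e-15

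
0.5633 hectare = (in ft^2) 6.063e+04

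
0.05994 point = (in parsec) 6.853e-22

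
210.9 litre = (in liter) 210.9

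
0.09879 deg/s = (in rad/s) 0.001724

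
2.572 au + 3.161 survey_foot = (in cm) 3.848e+13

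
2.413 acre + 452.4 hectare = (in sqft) 4.88e+07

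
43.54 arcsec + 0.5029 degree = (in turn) 0.001431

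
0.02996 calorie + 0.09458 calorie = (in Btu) 0.0004939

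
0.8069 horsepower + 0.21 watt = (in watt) 601.9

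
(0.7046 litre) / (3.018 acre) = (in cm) 5.769e-06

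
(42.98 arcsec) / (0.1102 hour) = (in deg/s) 3.009e-05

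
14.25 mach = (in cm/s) 4.852e+05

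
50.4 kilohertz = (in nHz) 5.04e+13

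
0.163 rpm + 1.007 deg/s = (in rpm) 0.3308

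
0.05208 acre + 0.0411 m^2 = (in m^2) 210.8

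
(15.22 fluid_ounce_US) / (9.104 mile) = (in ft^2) 3.307e-07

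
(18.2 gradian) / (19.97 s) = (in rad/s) 0.01432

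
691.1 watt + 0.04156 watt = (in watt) 691.1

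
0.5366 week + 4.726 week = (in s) 3.183e+06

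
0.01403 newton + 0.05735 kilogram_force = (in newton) 0.5764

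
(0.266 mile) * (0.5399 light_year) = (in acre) 5.403e+14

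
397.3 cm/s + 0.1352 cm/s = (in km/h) 14.31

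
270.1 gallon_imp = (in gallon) 324.4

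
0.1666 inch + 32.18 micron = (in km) 4.264e-06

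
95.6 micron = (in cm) 0.00956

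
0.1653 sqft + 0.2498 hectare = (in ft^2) 2.689e+04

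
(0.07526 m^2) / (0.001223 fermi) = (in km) 6.154e+13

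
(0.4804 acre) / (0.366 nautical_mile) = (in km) 0.002868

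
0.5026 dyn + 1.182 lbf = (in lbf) 1.182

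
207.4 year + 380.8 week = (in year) 214.7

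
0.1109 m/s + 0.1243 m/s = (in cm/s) 23.52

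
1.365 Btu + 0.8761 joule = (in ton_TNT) 3.444e-07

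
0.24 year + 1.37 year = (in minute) 8.462e+05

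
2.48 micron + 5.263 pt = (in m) 0.001859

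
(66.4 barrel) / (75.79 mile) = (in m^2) 8.655e-05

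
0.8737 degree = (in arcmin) 52.42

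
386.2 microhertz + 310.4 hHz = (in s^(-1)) 3.104e+04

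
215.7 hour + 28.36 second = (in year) 0.02462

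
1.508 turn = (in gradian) 603.2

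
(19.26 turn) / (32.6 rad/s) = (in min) 0.06187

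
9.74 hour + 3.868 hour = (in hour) 13.61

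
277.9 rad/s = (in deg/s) 1.592e+04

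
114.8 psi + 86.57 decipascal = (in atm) 7.812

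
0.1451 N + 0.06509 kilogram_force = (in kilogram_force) 0.07989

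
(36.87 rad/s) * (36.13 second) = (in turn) 212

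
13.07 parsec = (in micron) 4.033e+23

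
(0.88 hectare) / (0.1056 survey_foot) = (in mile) 169.9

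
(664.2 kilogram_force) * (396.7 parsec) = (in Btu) 7.557e+19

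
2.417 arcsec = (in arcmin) 0.04028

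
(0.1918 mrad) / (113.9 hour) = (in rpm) 4.467e-09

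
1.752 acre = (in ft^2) 7.632e+04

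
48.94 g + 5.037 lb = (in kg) 2.334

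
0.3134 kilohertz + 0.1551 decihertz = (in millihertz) 3.134e+05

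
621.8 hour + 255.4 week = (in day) 1814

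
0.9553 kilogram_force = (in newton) 9.368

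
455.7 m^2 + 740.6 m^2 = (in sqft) 1.288e+04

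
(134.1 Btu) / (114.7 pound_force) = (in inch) 1.092e+04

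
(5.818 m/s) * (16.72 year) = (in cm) 3.068e+11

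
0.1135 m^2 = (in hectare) 1.135e-05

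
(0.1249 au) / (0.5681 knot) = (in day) 7.4e+05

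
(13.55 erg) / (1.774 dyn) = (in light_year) 8.073e-18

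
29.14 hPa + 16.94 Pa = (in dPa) 2.931e+04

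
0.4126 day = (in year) 0.00113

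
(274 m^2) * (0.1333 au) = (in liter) 5.464e+15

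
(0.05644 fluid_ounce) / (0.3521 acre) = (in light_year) 1.238e-25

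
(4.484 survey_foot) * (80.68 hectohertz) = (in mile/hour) 2.467e+04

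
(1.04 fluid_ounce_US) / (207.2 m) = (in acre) 3.668e-11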